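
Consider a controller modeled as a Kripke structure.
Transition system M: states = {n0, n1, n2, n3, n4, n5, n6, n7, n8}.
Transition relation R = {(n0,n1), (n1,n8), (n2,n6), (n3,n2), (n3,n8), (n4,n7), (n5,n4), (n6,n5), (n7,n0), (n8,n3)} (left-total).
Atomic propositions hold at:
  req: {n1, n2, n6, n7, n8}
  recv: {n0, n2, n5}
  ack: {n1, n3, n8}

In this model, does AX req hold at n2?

Sat(AX req) = {s : every successor in {n1, n2, n6, n7, n8}} = {n0, n1, n2, n3, n4}
n2 ∈ Sat(AX req) = {n0, n1, n2, n3, n4}, so the formula holds at n2.

Yes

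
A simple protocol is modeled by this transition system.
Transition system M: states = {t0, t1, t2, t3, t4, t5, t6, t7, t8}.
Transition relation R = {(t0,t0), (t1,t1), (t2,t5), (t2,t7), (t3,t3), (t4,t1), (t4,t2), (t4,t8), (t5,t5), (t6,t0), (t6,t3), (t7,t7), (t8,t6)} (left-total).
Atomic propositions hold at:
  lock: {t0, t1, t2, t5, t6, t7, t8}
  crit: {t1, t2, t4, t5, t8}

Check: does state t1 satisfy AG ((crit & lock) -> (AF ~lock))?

No

Sat(crit & lock) = {t1, t2, t5, t8}
Sat(~lock) = {t3, t4}
AF ~lock: least fixpoint, start Z0 = {t3, t4}, add states with every successor in Z. Already a fixed point.
Sat(AF ~lock) = {t3, t4}
Sat((crit & lock) -> (AF ~lock)) = {t0, t3, t4, t6, t7}
AG ((crit & lock) -> (AF ~lock)): greatest fixpoint, start Z0 = {t0, t3, t4, t6, t7}, keep only states in Sat with every successor in Z. Z1 = {t0, t3, t6, t7}; fixed.
Sat(AG ((crit & lock) -> (AF ~lock))) = {t0, t3, t6, t7}
t1 ∉ Sat(AG ((crit & lock) -> (AF ~lock))) = {t0, t3, t6, t7}, so the formula does not hold at t1.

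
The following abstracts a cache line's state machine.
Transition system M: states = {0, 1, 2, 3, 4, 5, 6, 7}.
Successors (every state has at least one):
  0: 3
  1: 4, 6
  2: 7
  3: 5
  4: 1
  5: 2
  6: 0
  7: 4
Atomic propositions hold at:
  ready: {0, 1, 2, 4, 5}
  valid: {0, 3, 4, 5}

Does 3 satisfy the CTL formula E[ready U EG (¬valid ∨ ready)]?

No

Sat(¬valid) = {1, 2, 6, 7}
Sat(¬valid ∨ ready) = {0, 1, 2, 4, 5, 6, 7}
EG (¬valid ∨ ready): greatest fixpoint, start Z0 = {0, 1, 2, 4, 5, 6, 7}, keep only states in Sat with some successor in Z. Z1 = {1, 2, 4, 5, 6, 7}; Z2 = {1, 2, 4, 5, 7}; fixed.
Sat(EG (¬valid ∨ ready)) = {1, 2, 4, 5, 7}
E[ready U EG (¬valid ∨ ready)]: least fixpoint, start Z0 = Sat(EG (¬valid ∨ ready)) = {1, 2, 4, 5, 7}, add states in Sat(ready) with some successor in Z. Already a fixed point.
Sat(E[ready U EG (¬valid ∨ ready)]) = {1, 2, 4, 5, 7}
3 ∉ Sat(E[ready U EG (¬valid ∨ ready)]) = {1, 2, 4, 5, 7}, so the formula does not hold at 3.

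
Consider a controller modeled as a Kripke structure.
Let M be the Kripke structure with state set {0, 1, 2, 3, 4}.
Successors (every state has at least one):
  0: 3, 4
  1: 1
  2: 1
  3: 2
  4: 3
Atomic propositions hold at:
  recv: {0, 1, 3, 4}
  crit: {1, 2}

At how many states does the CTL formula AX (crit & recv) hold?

Sat(crit & recv) = {1}
Sat(AX (crit & recv)) = {s : every successor in {1}} = {1, 2}
|Sat(AX (crit & recv))| = |{1, 2}| = 2.

2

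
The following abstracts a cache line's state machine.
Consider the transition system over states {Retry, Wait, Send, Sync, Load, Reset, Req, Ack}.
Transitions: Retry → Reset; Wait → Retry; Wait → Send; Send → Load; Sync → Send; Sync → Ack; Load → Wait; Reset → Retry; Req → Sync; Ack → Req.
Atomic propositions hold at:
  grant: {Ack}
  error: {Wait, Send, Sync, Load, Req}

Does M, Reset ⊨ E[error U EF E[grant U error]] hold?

E[grant U error]: least fixpoint, start Z0 = Sat(error) = {Wait, Send, Sync, Load, Req}, add states in Sat(grant) with some successor in Z. Z1 = {Wait, Send, Sync, Load, Req, Ack}; fixed.
Sat(E[grant U error]) = {Wait, Send, Sync, Load, Req, Ack}
EF E[grant U error]: least fixpoint, start Z0 = {Wait, Send, Sync, Load, Req, Ack}, add states with some successor in Z. Already a fixed point.
Sat(EF E[grant U error]) = {Wait, Send, Sync, Load, Req, Ack}
E[error U EF E[grant U error]]: least fixpoint, start Z0 = Sat(EF E[grant U error]) = {Wait, Send, Sync, Load, Req, Ack}, add states in Sat(error) with some successor in Z. Already a fixed point.
Sat(E[error U EF E[grant U error]]) = {Wait, Send, Sync, Load, Req, Ack}
Reset ∉ Sat(E[error U EF E[grant U error]]) = {Wait, Send, Sync, Load, Req, Ack}, so the formula does not hold at Reset.

No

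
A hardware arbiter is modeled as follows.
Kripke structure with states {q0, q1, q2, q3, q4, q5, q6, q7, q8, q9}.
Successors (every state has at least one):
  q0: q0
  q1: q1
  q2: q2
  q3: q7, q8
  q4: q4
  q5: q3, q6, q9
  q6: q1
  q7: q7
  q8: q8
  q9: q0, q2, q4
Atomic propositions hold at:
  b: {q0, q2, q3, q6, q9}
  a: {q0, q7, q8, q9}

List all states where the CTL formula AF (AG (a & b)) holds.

Sat(a & b) = {q0, q9}
AG (a & b): greatest fixpoint, start Z0 = {q0, q9}, keep only states in Sat with every successor in Z. Z1 = {q0}; fixed.
Sat(AG (a & b)) = {q0}
AF (AG (a & b)): least fixpoint, start Z0 = {q0}, add states with every successor in Z. Already a fixed point.
Sat(AF (AG (a & b))) = {q0}

{q0}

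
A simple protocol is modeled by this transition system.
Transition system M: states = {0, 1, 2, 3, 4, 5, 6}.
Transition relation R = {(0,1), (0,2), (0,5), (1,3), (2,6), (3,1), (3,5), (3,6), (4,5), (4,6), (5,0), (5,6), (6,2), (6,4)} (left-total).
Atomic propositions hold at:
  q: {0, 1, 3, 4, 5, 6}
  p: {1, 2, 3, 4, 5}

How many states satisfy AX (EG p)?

1

EG p: greatest fixpoint, start Z0 = {1, 2, 3, 4, 5}, keep only states in Sat with some successor in Z. Z1 = {1, 3, 4}; Z2 = {1, 3}; fixed.
Sat(EG p) = {1, 3}
Sat(AX (EG p)) = {s : every successor in {1, 3}} = {1}
|Sat(AX (EG p))| = |{1}| = 1.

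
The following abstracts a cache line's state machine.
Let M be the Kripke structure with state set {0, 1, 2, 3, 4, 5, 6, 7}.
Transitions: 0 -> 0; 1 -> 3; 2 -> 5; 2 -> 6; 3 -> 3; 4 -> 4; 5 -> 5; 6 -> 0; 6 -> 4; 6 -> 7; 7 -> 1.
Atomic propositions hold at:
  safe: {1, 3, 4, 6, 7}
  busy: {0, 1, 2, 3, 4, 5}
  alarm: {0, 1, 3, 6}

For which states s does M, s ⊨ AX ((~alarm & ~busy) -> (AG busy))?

{0, 1, 2, 3, 4, 5, 7}

Sat(~alarm) = {2, 4, 5, 7}
Sat(~busy) = {6, 7}
Sat(~alarm & ~busy) = {7}
AG busy: greatest fixpoint, start Z0 = {0, 1, 2, 3, 4, 5}, keep only states in Sat with every successor in Z. Z1 = {0, 1, 3, 4, 5}; fixed.
Sat(AG busy) = {0, 1, 3, 4, 5}
Sat((~alarm & ~busy) -> (AG busy)) = {0, 1, 2, 3, 4, 5, 6}
Sat(AX ((~alarm & ~busy) -> (AG busy))) = {s : every successor in {0, 1, 2, 3, 4, 5, 6}} = {0, 1, 2, 3, 4, 5, 7}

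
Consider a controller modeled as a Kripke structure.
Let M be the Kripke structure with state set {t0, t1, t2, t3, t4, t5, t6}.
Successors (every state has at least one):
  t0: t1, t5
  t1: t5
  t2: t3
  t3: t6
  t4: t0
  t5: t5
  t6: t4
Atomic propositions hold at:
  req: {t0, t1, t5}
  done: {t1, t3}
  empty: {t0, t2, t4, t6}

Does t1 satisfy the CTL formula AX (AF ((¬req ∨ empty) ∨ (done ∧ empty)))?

Sat(¬req) = {t2, t3, t4, t6}
Sat(¬req ∨ empty) = {t0, t2, t3, t4, t6}
Sat(done ∧ empty) = ∅
Sat((¬req ∨ empty) ∨ (done ∧ empty)) = {t0, t2, t3, t4, t6}
AF ((¬req ∨ empty) ∨ (done ∧ empty)): least fixpoint, start Z0 = {t0, t2, t3, t4, t6}, add states with every successor in Z. Already a fixed point.
Sat(AF ((¬req ∨ empty) ∨ (done ∧ empty))) = {t0, t2, t3, t4, t6}
Sat(AX (AF ((¬req ∨ empty) ∨ (done ∧ empty)))) = {s : every successor in {t0, t2, t3, t4, t6}} = {t2, t3, t4, t6}
t1 ∉ Sat(AX (AF ((¬req ∨ empty) ∨ (done ∧ empty)))) = {t2, t3, t4, t6}, so the formula does not hold at t1.

No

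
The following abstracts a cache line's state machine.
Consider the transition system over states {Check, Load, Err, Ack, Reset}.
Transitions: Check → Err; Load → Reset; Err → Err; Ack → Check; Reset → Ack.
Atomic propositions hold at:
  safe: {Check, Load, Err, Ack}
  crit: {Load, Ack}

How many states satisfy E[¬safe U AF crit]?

Sat(¬safe) = {Reset}
AF crit: least fixpoint, start Z0 = {Load, Ack}, add states with every successor in Z. Z1 = {Load, Ack, Reset}; fixed.
Sat(AF crit) = {Load, Ack, Reset}
E[¬safe U AF crit]: least fixpoint, start Z0 = Sat(AF crit) = {Load, Ack, Reset}, add states in Sat(¬safe) with some successor in Z. Already a fixed point.
Sat(E[¬safe U AF crit]) = {Load, Ack, Reset}
|Sat(E[¬safe U AF crit])| = |{Load, Ack, Reset}| = 3.

3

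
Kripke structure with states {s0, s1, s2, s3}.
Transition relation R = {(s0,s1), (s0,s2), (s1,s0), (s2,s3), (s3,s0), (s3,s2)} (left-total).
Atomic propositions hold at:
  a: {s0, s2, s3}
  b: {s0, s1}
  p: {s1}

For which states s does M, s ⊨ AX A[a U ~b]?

Sat(~b) = {s2, s3}
A[a U ~b]: least fixpoint, start Z0 = Sat(~b) = {s2, s3}, add states in Sat(a) with every successor in Z. Already a fixed point.
Sat(A[a U ~b]) = {s2, s3}
Sat(AX A[a U ~b]) = {s : every successor in {s2, s3}} = {s2}

{s2}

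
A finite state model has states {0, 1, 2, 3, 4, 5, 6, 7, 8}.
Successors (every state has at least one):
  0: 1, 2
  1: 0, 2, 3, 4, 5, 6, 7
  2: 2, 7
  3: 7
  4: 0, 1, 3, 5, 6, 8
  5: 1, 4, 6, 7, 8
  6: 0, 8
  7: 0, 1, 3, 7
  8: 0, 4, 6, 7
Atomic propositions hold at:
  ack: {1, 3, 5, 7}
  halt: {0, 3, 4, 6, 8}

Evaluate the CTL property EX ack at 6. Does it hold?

No

Sat(EX ack) = {s : some successor in {1, 3, 5, 7}} = {0, 1, 2, 3, 4, 5, 7, 8}
6 ∉ Sat(EX ack) = {0, 1, 2, 3, 4, 5, 7, 8}, so the formula does not hold at 6.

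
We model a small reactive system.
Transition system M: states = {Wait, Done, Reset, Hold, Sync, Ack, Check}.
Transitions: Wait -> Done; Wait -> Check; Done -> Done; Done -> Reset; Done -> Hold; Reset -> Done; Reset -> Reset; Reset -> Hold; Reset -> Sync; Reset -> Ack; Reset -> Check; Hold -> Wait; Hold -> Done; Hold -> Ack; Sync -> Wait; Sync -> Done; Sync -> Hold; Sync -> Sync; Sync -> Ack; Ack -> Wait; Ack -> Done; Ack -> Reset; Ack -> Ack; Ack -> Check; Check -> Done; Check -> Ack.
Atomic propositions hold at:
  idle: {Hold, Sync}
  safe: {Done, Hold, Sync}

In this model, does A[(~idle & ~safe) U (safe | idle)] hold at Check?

Sat(~idle) = {Wait, Done, Reset, Ack, Check}
Sat(~safe) = {Wait, Reset, Ack, Check}
Sat(~idle & ~safe) = {Wait, Reset, Ack, Check}
Sat(safe | idle) = {Done, Hold, Sync}
A[(~idle & ~safe) U (safe | idle)]: least fixpoint, start Z0 = Sat((safe | idle)) = {Done, Hold, Sync}, add states in Sat(~idle & ~safe) with every successor in Z. Already a fixed point.
Sat(A[(~idle & ~safe) U (safe | idle)]) = {Done, Hold, Sync}
Check ∉ Sat(A[(~idle & ~safe) U (safe | idle)]) = {Done, Hold, Sync}, so the formula does not hold at Check.

No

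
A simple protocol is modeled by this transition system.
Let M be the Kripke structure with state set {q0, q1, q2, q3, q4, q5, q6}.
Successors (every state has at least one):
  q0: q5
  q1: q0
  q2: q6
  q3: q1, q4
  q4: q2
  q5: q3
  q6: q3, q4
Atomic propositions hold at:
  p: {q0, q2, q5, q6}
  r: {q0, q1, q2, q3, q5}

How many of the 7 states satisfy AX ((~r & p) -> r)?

6

Sat(~r) = {q4, q6}
Sat(~r & p) = {q6}
Sat((~r & p) -> r) = {q0, q1, q2, q3, q4, q5}
Sat(AX ((~r & p) -> r)) = {s : every successor in {q0, q1, q2, q3, q4, q5}} = {q0, q1, q3, q4, q5, q6}
|Sat(AX ((~r & p) -> r))| = |{q0, q1, q3, q4, q5, q6}| = 6.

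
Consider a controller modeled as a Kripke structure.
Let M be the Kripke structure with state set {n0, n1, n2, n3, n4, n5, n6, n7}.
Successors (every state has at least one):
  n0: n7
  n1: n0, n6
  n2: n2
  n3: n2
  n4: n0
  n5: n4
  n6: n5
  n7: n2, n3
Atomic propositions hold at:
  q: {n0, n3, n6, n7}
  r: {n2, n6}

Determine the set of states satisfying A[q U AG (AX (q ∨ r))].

{n0, n2, n3, n4, n7}

Sat(q ∨ r) = {n0, n2, n3, n6, n7}
Sat(AX (q ∨ r)) = {s : every successor in {n0, n2, n3, n6, n7}} = {n0, n1, n2, n3, n4, n7}
AG (AX (q ∨ r)): greatest fixpoint, start Z0 = {n0, n1, n2, n3, n4, n7}, keep only states in Sat with every successor in Z. Z1 = {n0, n2, n3, n4, n7}; fixed.
Sat(AG (AX (q ∨ r))) = {n0, n2, n3, n4, n7}
A[q U AG (AX (q ∨ r))]: least fixpoint, start Z0 = Sat(AG (AX (q ∨ r))) = {n0, n2, n3, n4, n7}, add states in Sat(q) with every successor in Z. Already a fixed point.
Sat(A[q U AG (AX (q ∨ r))]) = {n0, n2, n3, n4, n7}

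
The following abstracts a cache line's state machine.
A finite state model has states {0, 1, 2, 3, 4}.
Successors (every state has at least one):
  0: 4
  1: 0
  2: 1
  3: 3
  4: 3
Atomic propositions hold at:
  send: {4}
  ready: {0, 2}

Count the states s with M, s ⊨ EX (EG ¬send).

Sat(¬send) = {0, 1, 2, 3}
EG ¬send: greatest fixpoint, start Z0 = {0, 1, 2, 3}, keep only states in Sat with some successor in Z. Z1 = {1, 2, 3}; Z2 = {2, 3}; Z3 = {3}; fixed.
Sat(EG ¬send) = {3}
Sat(EX (EG ¬send)) = {s : some successor in {3}} = {3, 4}
|Sat(EX (EG ¬send))| = |{3, 4}| = 2.

2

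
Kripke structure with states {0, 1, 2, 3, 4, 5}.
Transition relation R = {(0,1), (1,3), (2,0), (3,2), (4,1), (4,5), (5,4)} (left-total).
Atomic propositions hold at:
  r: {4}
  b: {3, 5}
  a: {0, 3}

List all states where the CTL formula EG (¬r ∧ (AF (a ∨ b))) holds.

Sat(¬r) = {0, 1, 2, 3, 5}
Sat(a ∨ b) = {0, 3, 5}
AF (a ∨ b): least fixpoint, start Z0 = {0, 3, 5}, add states with every successor in Z. Z1 = {0, 1, 2, 3, 5}; Z2 = {0, 1, 2, 3, 4, 5}; fixed.
Sat(AF (a ∨ b)) = {0, 1, 2, 3, 4, 5}
Sat(¬r ∧ (AF (a ∨ b))) = {0, 1, 2, 3, 5}
EG (¬r ∧ (AF (a ∨ b))): greatest fixpoint, start Z0 = {0, 1, 2, 3, 5}, keep only states in Sat with some successor in Z. Z1 = {0, 1, 2, 3}; fixed.
Sat(EG (¬r ∧ (AF (a ∨ b)))) = {0, 1, 2, 3}

{0, 1, 2, 3}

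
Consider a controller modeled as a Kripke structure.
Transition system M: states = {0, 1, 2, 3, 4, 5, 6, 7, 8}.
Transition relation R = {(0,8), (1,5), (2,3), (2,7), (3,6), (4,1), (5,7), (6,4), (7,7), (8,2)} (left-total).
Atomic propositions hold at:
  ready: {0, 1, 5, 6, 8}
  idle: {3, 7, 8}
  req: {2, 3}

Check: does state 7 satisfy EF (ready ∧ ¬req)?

Sat(¬req) = {0, 1, 4, 5, 6, 7, 8}
Sat(ready ∧ ¬req) = {0, 1, 5, 6, 8}
EF (ready ∧ ¬req): least fixpoint, start Z0 = {0, 1, 5, 6, 8}, add states with some successor in Z. Z1 = {0, 1, 3, 4, 5, 6, 8}; Z2 = {0, 1, 2, 3, 4, 5, 6, 8}; fixed.
Sat(EF (ready ∧ ¬req)) = {0, 1, 2, 3, 4, 5, 6, 8}
7 ∉ Sat(EF (ready ∧ ¬req)) = {0, 1, 2, 3, 4, 5, 6, 8}, so the formula does not hold at 7.

No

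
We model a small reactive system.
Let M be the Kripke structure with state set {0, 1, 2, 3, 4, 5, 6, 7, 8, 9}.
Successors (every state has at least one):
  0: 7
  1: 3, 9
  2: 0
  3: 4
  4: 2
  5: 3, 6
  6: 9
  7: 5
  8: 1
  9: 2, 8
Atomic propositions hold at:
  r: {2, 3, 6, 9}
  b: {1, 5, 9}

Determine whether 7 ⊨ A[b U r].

A[b U r]: least fixpoint, start Z0 = Sat(r) = {2, 3, 6, 9}, add states in Sat(b) with every successor in Z. Z1 = {1, 2, 3, 5, 6, 9}; fixed.
Sat(A[b U r]) = {1, 2, 3, 5, 6, 9}
7 ∉ Sat(A[b U r]) = {1, 2, 3, 5, 6, 9}, so the formula does not hold at 7.

No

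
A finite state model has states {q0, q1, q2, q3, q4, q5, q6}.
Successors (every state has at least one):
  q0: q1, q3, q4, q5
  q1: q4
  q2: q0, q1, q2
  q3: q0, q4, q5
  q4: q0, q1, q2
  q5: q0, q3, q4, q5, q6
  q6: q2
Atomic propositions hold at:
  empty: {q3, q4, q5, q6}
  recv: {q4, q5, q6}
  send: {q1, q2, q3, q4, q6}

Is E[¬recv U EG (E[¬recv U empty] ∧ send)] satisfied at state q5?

No

Sat(¬recv) = {q0, q1, q2, q3}
E[¬recv U empty]: least fixpoint, start Z0 = Sat(empty) = {q3, q4, q5, q6}, add states in Sat(¬recv) with some successor in Z. Z1 = {q0, q1, q3, q4, q5, q6}; Z2 = {q0, q1, q2, q3, q4, q5, q6}; fixed.
Sat(E[¬recv U empty]) = {q0, q1, q2, q3, q4, q5, q6}
Sat(E[¬recv U empty] ∧ send) = {q1, q2, q3, q4, q6}
EG (E[¬recv U empty] ∧ send): greatest fixpoint, start Z0 = {q1, q2, q3, q4, q6}, keep only states in Sat with some successor in Z. Already a fixed point.
Sat(EG (E[¬recv U empty] ∧ send)) = {q1, q2, q3, q4, q6}
E[¬recv U EG (E[¬recv U empty] ∧ send)]: least fixpoint, start Z0 = Sat(EG (E[¬recv U empty] ∧ send)) = {q1, q2, q3, q4, q6}, add states in Sat(¬recv) with some successor in Z. Z1 = {q0, q1, q2, q3, q4, q6}; fixed.
Sat(E[¬recv U EG (E[¬recv U empty] ∧ send)]) = {q0, q1, q2, q3, q4, q6}
q5 ∉ Sat(E[¬recv U EG (E[¬recv U empty] ∧ send)]) = {q0, q1, q2, q3, q4, q6}, so the formula does not hold at q5.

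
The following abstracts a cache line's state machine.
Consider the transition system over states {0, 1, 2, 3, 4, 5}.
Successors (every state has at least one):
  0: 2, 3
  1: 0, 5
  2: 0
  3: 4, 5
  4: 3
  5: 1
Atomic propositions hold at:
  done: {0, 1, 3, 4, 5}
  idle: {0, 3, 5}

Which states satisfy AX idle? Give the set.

{1, 2, 4}

Sat(AX idle) = {s : every successor in {0, 3, 5}} = {1, 2, 4}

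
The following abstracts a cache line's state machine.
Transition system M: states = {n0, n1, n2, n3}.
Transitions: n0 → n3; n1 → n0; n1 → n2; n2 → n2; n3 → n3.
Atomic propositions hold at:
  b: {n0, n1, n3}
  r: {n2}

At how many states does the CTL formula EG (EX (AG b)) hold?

AG b: greatest fixpoint, start Z0 = {n0, n1, n3}, keep only states in Sat with every successor in Z. Z1 = {n0, n3}; fixed.
Sat(AG b) = {n0, n3}
Sat(EX (AG b)) = {s : some successor in {n0, n3}} = {n0, n1, n3}
EG (EX (AG b)): greatest fixpoint, start Z0 = {n0, n1, n3}, keep only states in Sat with some successor in Z. Already a fixed point.
Sat(EG (EX (AG b))) = {n0, n1, n3}
|Sat(EG (EX (AG b)))| = |{n0, n1, n3}| = 3.

3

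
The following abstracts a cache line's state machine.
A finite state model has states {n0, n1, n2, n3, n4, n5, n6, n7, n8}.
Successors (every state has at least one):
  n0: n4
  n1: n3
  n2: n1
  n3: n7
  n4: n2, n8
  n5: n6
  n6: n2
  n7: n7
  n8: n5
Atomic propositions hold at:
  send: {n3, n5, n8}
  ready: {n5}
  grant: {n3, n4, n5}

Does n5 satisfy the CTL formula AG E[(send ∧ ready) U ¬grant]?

Sat(send ∧ ready) = {n5}
Sat(¬grant) = {n0, n1, n2, n6, n7, n8}
E[(send ∧ ready) U ¬grant]: least fixpoint, start Z0 = Sat(¬grant) = {n0, n1, n2, n6, n7, n8}, add states in Sat(send ∧ ready) with some successor in Z. Z1 = {n0, n1, n2, n5, n6, n7, n8}; fixed.
Sat(E[(send ∧ ready) U ¬grant]) = {n0, n1, n2, n5, n6, n7, n8}
AG E[(send ∧ ready) U ¬grant]: greatest fixpoint, start Z0 = {n0, n1, n2, n5, n6, n7, n8}, keep only states in Sat with every successor in Z. Z1 = {n2, n5, n6, n7, n8}; Z2 = {n5, n6, n7, n8}; Z3 = {n5, n7, n8}; Z4 = {n7, n8}; Z5 = {n7}; fixed.
Sat(AG E[(send ∧ ready) U ¬grant]) = {n7}
n5 ∉ Sat(AG E[(send ∧ ready) U ¬grant]) = {n7}, so the formula does not hold at n5.

No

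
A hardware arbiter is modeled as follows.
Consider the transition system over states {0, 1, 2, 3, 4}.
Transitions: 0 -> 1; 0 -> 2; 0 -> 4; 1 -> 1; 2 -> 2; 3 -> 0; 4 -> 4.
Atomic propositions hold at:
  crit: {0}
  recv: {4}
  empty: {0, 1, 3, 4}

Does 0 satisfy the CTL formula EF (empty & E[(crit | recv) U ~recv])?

Yes

Sat(crit | recv) = {0, 4}
Sat(~recv) = {0, 1, 2, 3}
E[(crit | recv) U ~recv]: least fixpoint, start Z0 = Sat(~recv) = {0, 1, 2, 3}, add states in Sat(crit | recv) with some successor in Z. Already a fixed point.
Sat(E[(crit | recv) U ~recv]) = {0, 1, 2, 3}
Sat(empty & E[(crit | recv) U ~recv]) = {0, 1, 3}
EF (empty & E[(crit | recv) U ~recv]): least fixpoint, start Z0 = {0, 1, 3}, add states with some successor in Z. Already a fixed point.
Sat(EF (empty & E[(crit | recv) U ~recv])) = {0, 1, 3}
0 ∈ Sat(EF (empty & E[(crit | recv) U ~recv])) = {0, 1, 3}, so the formula holds at 0.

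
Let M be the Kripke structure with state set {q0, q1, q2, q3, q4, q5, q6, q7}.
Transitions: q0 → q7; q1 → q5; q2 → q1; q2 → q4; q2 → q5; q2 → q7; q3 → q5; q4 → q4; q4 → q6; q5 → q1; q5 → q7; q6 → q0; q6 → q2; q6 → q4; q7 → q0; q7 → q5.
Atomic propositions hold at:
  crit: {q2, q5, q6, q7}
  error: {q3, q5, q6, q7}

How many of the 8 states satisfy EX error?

Sat(EX error) = {s : some successor in {q3, q5, q6, q7}} = {q0, q1, q2, q3, q4, q5, q7}
|Sat(EX error)| = |{q0, q1, q2, q3, q4, q5, q7}| = 7.

7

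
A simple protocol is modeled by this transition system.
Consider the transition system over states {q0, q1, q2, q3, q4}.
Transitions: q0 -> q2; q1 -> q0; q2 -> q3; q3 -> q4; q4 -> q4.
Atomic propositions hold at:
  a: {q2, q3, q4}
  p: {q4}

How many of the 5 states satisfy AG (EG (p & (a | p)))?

Sat(a | p) = {q2, q3, q4}
Sat(p & (a | p)) = {q4}
EG (p & (a | p)): greatest fixpoint, start Z0 = {q4}, keep only states in Sat with some successor in Z. Already a fixed point.
Sat(EG (p & (a | p))) = {q4}
AG (EG (p & (a | p))): greatest fixpoint, start Z0 = {q4}, keep only states in Sat with every successor in Z. Already a fixed point.
Sat(AG (EG (p & (a | p)))) = {q4}
|Sat(AG (EG (p & (a | p))))| = |{q4}| = 1.

1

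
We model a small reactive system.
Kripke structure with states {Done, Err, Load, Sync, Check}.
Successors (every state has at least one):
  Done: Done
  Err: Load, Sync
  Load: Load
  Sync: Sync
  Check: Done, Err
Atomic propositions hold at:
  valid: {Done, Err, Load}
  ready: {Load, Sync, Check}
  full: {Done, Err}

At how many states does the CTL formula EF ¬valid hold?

Sat(¬valid) = {Sync, Check}
EF ¬valid: least fixpoint, start Z0 = {Sync, Check}, add states with some successor in Z. Z1 = {Err, Sync, Check}; fixed.
Sat(EF ¬valid) = {Err, Sync, Check}
|Sat(EF ¬valid)| = |{Err, Sync, Check}| = 3.

3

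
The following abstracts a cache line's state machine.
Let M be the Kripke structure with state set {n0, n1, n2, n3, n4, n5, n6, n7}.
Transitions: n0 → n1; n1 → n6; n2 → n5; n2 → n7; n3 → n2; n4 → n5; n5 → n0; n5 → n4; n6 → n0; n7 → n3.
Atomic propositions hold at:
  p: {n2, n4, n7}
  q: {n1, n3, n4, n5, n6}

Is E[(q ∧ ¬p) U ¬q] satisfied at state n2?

Yes

Sat(¬p) = {n0, n1, n3, n5, n6}
Sat(q ∧ ¬p) = {n1, n3, n5, n6}
Sat(¬q) = {n0, n2, n7}
E[(q ∧ ¬p) U ¬q]: least fixpoint, start Z0 = Sat(¬q) = {n0, n2, n7}, add states in Sat(q ∧ ¬p) with some successor in Z. Z1 = {n0, n2, n3, n5, n6, n7}; Z2 = {n0, n1, n2, n3, n5, n6, n7}; fixed.
Sat(E[(q ∧ ¬p) U ¬q]) = {n0, n1, n2, n3, n5, n6, n7}
n2 ∈ Sat(E[(q ∧ ¬p) U ¬q]) = {n0, n1, n2, n3, n5, n6, n7}, so the formula holds at n2.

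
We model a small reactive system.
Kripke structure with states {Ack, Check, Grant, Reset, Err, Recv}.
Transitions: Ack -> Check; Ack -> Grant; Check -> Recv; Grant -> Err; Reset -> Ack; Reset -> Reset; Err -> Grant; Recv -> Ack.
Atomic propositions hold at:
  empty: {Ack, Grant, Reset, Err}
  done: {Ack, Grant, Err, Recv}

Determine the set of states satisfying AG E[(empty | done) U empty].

Sat(empty | done) = {Ack, Grant, Reset, Err, Recv}
E[(empty | done) U empty]: least fixpoint, start Z0 = Sat(empty) = {Ack, Grant, Reset, Err}, add states in Sat(empty | done) with some successor in Z. Z1 = {Ack, Grant, Reset, Err, Recv}; fixed.
Sat(E[(empty | done) U empty]) = {Ack, Grant, Reset, Err, Recv}
AG E[(empty | done) U empty]: greatest fixpoint, start Z0 = {Ack, Grant, Reset, Err, Recv}, keep only states in Sat with every successor in Z. Z1 = {Grant, Reset, Err, Recv}; Z2 = {Grant, Err}; fixed.
Sat(AG E[(empty | done) U empty]) = {Grant, Err}

{Grant, Err}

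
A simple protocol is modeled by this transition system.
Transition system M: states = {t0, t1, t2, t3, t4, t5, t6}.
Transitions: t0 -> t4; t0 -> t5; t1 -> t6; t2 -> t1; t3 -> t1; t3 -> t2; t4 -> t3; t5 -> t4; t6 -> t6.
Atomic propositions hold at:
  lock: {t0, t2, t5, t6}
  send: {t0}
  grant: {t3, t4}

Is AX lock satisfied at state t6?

Yes

Sat(AX lock) = {s : every successor in {t0, t2, t5, t6}} = {t1, t6}
t6 ∈ Sat(AX lock) = {t1, t6}, so the formula holds at t6.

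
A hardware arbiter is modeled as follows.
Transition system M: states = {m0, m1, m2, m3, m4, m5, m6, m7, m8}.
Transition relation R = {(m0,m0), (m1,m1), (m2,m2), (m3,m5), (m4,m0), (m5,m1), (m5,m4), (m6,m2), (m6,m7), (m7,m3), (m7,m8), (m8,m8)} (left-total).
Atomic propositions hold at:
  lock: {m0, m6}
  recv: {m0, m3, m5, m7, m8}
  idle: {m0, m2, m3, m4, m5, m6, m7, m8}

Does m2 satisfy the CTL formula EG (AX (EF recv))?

No

EF recv: least fixpoint, start Z0 = {m0, m3, m5, m7, m8}, add states with some successor in Z. Z1 = {m0, m3, m4, m5, m6, m7, m8}; fixed.
Sat(EF recv) = {m0, m3, m4, m5, m6, m7, m8}
Sat(AX (EF recv)) = {s : every successor in {m0, m3, m4, m5, m6, m7, m8}} = {m0, m3, m4, m7, m8}
EG (AX (EF recv)): greatest fixpoint, start Z0 = {m0, m3, m4, m7, m8}, keep only states in Sat with some successor in Z. Z1 = {m0, m4, m7, m8}; fixed.
Sat(EG (AX (EF recv))) = {m0, m4, m7, m8}
m2 ∉ Sat(EG (AX (EF recv))) = {m0, m4, m7, m8}, so the formula does not hold at m2.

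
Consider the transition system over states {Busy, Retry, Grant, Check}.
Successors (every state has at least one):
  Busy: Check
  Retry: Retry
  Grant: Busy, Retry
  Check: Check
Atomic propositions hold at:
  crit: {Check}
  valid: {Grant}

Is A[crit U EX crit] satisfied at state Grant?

No

Sat(EX crit) = {s : some successor in {Check}} = {Busy, Check}
A[crit U EX crit]: least fixpoint, start Z0 = Sat(EX crit) = {Busy, Check}, add states in Sat(crit) with every successor in Z. Already a fixed point.
Sat(A[crit U EX crit]) = {Busy, Check}
Grant ∉ Sat(A[crit U EX crit]) = {Busy, Check}, so the formula does not hold at Grant.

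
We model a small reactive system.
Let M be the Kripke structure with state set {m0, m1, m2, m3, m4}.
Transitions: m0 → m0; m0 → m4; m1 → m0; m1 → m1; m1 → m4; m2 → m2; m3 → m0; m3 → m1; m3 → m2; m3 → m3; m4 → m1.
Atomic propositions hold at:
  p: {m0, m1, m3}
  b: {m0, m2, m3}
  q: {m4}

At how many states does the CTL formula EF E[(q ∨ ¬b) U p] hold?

Sat(¬b) = {m1, m4}
Sat(q ∨ ¬b) = {m1, m4}
E[(q ∨ ¬b) U p]: least fixpoint, start Z0 = Sat(p) = {m0, m1, m3}, add states in Sat(q ∨ ¬b) with some successor in Z. Z1 = {m0, m1, m3, m4}; fixed.
Sat(E[(q ∨ ¬b) U p]) = {m0, m1, m3, m4}
EF E[(q ∨ ¬b) U p]: least fixpoint, start Z0 = {m0, m1, m3, m4}, add states with some successor in Z. Already a fixed point.
Sat(EF E[(q ∨ ¬b) U p]) = {m0, m1, m3, m4}
|Sat(EF E[(q ∨ ¬b) U p])| = |{m0, m1, m3, m4}| = 4.

4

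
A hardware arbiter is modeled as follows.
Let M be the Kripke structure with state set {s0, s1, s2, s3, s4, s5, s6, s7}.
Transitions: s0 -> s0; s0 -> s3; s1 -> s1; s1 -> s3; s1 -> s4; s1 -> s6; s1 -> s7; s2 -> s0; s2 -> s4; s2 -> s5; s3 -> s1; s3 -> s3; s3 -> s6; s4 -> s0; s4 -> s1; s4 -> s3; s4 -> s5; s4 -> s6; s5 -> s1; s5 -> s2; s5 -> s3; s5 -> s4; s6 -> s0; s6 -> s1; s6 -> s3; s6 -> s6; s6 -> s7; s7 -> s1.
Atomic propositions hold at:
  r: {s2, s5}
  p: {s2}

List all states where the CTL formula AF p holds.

AF p: least fixpoint, start Z0 = {s2}, add states with every successor in Z. Already a fixed point.
Sat(AF p) = {s2}

{s2}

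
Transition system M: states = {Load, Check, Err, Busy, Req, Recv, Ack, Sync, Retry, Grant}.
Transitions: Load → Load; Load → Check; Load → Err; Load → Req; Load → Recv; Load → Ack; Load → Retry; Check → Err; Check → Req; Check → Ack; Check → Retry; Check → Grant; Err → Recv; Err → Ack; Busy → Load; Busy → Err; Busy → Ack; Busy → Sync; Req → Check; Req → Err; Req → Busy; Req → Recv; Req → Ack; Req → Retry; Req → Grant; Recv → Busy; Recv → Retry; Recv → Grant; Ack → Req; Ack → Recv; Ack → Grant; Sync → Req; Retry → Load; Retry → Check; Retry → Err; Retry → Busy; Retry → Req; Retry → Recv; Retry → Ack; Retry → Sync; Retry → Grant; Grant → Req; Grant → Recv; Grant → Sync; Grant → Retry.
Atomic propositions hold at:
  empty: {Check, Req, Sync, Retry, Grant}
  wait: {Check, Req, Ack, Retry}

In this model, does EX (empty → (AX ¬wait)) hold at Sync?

No

Sat(¬wait) = {Load, Err, Busy, Recv, Sync, Grant}
Sat(AX ¬wait) = {s : every successor in {Load, Err, Busy, Recv, Sync, Grant}} = ∅
Sat(empty → (AX ¬wait)) = {Load, Err, Busy, Recv, Ack}
Sat(EX (empty → (AX ¬wait))) = {s : some successor in {Load, Err, Busy, Recv, Ack}} = {Load, Check, Err, Busy, Req, Recv, Ack, Retry, Grant}
Sync ∉ Sat(EX (empty → (AX ¬wait))) = {Load, Check, Err, Busy, Req, Recv, Ack, Retry, Grant}, so the formula does not hold at Sync.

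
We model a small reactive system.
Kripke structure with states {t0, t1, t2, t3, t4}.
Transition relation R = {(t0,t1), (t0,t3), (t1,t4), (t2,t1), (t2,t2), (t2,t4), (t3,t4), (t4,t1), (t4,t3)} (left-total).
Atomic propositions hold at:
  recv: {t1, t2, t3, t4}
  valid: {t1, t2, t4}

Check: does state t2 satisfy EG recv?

Yes

EG recv: greatest fixpoint, start Z0 = {t1, t2, t3, t4}, keep only states in Sat with some successor in Z. Already a fixed point.
Sat(EG recv) = {t1, t2, t3, t4}
t2 ∈ Sat(EG recv) = {t1, t2, t3, t4}, so the formula holds at t2.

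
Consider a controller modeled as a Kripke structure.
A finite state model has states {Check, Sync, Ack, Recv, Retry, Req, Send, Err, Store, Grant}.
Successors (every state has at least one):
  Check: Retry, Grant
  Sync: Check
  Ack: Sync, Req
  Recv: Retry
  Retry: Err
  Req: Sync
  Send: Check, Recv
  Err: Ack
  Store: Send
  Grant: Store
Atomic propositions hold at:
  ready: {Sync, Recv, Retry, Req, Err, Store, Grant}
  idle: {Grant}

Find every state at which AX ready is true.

Sat(AX ready) = {s : every successor in {Sync, Recv, Retry, Req, Err, Store, Grant}} = {Check, Ack, Recv, Retry, Req, Grant}

{Check, Ack, Recv, Retry, Req, Grant}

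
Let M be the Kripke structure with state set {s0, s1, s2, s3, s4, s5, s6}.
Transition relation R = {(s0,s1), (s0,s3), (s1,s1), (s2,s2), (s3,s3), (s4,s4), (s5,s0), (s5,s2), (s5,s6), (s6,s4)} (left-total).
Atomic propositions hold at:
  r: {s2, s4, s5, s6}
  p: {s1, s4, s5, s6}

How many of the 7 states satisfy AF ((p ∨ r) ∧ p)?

4

Sat(p ∨ r) = {s1, s2, s4, s5, s6}
Sat((p ∨ r) ∧ p) = {s1, s4, s5, s6}
AF ((p ∨ r) ∧ p): least fixpoint, start Z0 = {s1, s4, s5, s6}, add states with every successor in Z. Already a fixed point.
Sat(AF ((p ∨ r) ∧ p)) = {s1, s4, s5, s6}
|Sat(AF ((p ∨ r) ∧ p))| = |{s1, s4, s5, s6}| = 4.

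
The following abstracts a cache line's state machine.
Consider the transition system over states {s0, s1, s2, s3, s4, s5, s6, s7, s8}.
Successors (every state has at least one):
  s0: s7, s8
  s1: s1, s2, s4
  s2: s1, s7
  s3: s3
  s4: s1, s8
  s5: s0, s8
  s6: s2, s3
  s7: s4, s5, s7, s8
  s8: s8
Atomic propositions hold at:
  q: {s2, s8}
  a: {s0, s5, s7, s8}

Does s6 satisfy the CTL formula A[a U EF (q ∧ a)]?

Sat(q ∧ a) = {s8}
EF (q ∧ a): least fixpoint, start Z0 = {s8}, add states with some successor in Z. Z1 = {s0, s4, s5, s7, s8}; Z2 = {s0, s1, s2, s4, s5, s7, s8}; Z3 = {s0, s1, s2, s4, s5, s6, s7, s8}; fixed.
Sat(EF (q ∧ a)) = {s0, s1, s2, s4, s5, s6, s7, s8}
A[a U EF (q ∧ a)]: least fixpoint, start Z0 = Sat(EF (q ∧ a)) = {s0, s1, s2, s4, s5, s6, s7, s8}, add states in Sat(a) with every successor in Z. Already a fixed point.
Sat(A[a U EF (q ∧ a)]) = {s0, s1, s2, s4, s5, s6, s7, s8}
s6 ∈ Sat(A[a U EF (q ∧ a)]) = {s0, s1, s2, s4, s5, s6, s7, s8}, so the formula holds at s6.

Yes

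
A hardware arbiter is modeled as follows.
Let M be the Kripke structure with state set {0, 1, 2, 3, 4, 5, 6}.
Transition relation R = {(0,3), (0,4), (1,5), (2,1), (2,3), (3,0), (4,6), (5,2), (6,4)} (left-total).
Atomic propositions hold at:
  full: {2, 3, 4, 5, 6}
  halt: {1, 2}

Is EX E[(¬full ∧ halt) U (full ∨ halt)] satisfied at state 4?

Sat(¬full) = {0, 1}
Sat(¬full ∧ halt) = {1}
Sat(full ∨ halt) = {1, 2, 3, 4, 5, 6}
E[(¬full ∧ halt) U (full ∨ halt)]: least fixpoint, start Z0 = Sat((full ∨ halt)) = {1, 2, 3, 4, 5, 6}, add states in Sat(¬full ∧ halt) with some successor in Z. Already a fixed point.
Sat(E[(¬full ∧ halt) U (full ∨ halt)]) = {1, 2, 3, 4, 5, 6}
Sat(EX E[(¬full ∧ halt) U (full ∨ halt)]) = {s : some successor in {1, 2, 3, 4, 5, 6}} = {0, 1, 2, 4, 5, 6}
4 ∈ Sat(EX E[(¬full ∧ halt) U (full ∨ halt)]) = {0, 1, 2, 4, 5, 6}, so the formula holds at 4.

Yes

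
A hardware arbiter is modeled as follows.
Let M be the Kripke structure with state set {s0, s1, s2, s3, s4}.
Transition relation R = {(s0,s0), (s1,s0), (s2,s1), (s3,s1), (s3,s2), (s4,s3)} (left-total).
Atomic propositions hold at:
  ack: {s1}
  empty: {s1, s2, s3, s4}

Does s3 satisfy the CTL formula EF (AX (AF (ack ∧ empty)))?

Sat(ack ∧ empty) = {s1}
AF (ack ∧ empty): least fixpoint, start Z0 = {s1}, add states with every successor in Z. Z1 = {s1, s2}; Z2 = {s1, s2, s3}; Z3 = {s1, s2, s3, s4}; fixed.
Sat(AF (ack ∧ empty)) = {s1, s2, s3, s4}
Sat(AX (AF (ack ∧ empty))) = {s : every successor in {s1, s2, s3, s4}} = {s2, s3, s4}
EF (AX (AF (ack ∧ empty))): least fixpoint, start Z0 = {s2, s3, s4}, add states with some successor in Z. Already a fixed point.
Sat(EF (AX (AF (ack ∧ empty)))) = {s2, s3, s4}
s3 ∈ Sat(EF (AX (AF (ack ∧ empty)))) = {s2, s3, s4}, so the formula holds at s3.

Yes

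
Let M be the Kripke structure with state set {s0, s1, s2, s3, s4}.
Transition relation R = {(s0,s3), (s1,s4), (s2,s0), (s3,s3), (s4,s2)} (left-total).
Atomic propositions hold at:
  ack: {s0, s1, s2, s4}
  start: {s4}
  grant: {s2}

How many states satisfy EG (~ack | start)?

Sat(~ack) = {s3}
Sat(~ack | start) = {s3, s4}
EG (~ack | start): greatest fixpoint, start Z0 = {s3, s4}, keep only states in Sat with some successor in Z. Z1 = {s3}; fixed.
Sat(EG (~ack | start)) = {s3}
|Sat(EG (~ack | start))| = |{s3}| = 1.

1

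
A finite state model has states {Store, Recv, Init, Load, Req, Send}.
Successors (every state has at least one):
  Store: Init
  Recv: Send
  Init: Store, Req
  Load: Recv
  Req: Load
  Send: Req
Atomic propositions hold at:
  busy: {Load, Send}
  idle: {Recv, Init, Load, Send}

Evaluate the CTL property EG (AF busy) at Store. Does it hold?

No

AF busy: least fixpoint, start Z0 = {Load, Send}, add states with every successor in Z. Z1 = {Recv, Load, Req, Send}; fixed.
Sat(AF busy) = {Recv, Load, Req, Send}
EG (AF busy): greatest fixpoint, start Z0 = {Recv, Load, Req, Send}, keep only states in Sat with some successor in Z. Already a fixed point.
Sat(EG (AF busy)) = {Recv, Load, Req, Send}
Store ∉ Sat(EG (AF busy)) = {Recv, Load, Req, Send}, so the formula does not hold at Store.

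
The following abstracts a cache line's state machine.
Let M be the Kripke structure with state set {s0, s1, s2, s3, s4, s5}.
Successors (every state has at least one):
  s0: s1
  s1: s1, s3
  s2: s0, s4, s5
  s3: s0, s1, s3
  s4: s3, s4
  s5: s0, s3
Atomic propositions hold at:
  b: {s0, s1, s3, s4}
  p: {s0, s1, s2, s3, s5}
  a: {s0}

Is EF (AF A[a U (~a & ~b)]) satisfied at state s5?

Yes

Sat(~a) = {s1, s2, s3, s4, s5}
Sat(~b) = {s2, s5}
Sat(~a & ~b) = {s2, s5}
A[a U (~a & ~b)]: least fixpoint, start Z0 = Sat((~a & ~b)) = {s2, s5}, add states in Sat(a) with every successor in Z. Already a fixed point.
Sat(A[a U (~a & ~b)]) = {s2, s5}
AF A[a U (~a & ~b)]: least fixpoint, start Z0 = {s2, s5}, add states with every successor in Z. Already a fixed point.
Sat(AF A[a U (~a & ~b)]) = {s2, s5}
EF (AF A[a U (~a & ~b)]): least fixpoint, start Z0 = {s2, s5}, add states with some successor in Z. Already a fixed point.
Sat(EF (AF A[a U (~a & ~b)])) = {s2, s5}
s5 ∈ Sat(EF (AF A[a U (~a & ~b)])) = {s2, s5}, so the formula holds at s5.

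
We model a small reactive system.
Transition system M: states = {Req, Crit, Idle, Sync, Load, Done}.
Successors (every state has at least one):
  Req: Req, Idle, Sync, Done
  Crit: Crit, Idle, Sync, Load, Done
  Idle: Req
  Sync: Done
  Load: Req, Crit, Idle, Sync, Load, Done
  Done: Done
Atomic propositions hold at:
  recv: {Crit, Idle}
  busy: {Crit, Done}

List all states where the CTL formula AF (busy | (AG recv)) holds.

AG recv: greatest fixpoint, start Z0 = {Crit, Idle}, keep only states in Sat with every successor in Z. Z1 = ∅; fixed.
Sat(AG recv) = ∅
Sat(busy | (AG recv)) = {Crit, Done}
AF (busy | (AG recv)): least fixpoint, start Z0 = {Crit, Done}, add states with every successor in Z. Z1 = {Crit, Sync, Done}; fixed.
Sat(AF (busy | (AG recv))) = {Crit, Sync, Done}

{Crit, Sync, Done}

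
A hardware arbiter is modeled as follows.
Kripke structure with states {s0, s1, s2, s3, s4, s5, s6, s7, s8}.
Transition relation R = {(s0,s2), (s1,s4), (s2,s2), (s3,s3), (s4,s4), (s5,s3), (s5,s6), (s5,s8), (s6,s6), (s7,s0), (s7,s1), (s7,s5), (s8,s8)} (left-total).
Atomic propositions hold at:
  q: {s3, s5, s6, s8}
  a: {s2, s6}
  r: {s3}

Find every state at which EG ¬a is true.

{s1, s3, s4, s5, s7, s8}

Sat(¬a) = {s0, s1, s3, s4, s5, s7, s8}
EG ¬a: greatest fixpoint, start Z0 = {s0, s1, s3, s4, s5, s7, s8}, keep only states in Sat with some successor in Z. Z1 = {s1, s3, s4, s5, s7, s8}; fixed.
Sat(EG ¬a) = {s1, s3, s4, s5, s7, s8}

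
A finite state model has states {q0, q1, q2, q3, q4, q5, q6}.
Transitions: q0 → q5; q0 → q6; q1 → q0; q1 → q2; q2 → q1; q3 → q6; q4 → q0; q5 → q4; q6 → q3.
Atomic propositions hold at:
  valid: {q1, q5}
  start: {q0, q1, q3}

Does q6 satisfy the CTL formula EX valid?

No

Sat(EX valid) = {s : some successor in {q1, q5}} = {q0, q2}
q6 ∉ Sat(EX valid) = {q0, q2}, so the formula does not hold at q6.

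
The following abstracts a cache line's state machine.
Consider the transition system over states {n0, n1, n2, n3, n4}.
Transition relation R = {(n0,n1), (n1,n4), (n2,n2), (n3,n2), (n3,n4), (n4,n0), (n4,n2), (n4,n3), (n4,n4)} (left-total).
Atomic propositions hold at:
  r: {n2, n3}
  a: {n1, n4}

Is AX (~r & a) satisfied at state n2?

No

Sat(~r) = {n0, n1, n4}
Sat(~r & a) = {n1, n4}
Sat(AX (~r & a)) = {s : every successor in {n1, n4}} = {n0, n1}
n2 ∉ Sat(AX (~r & a)) = {n0, n1}, so the formula does not hold at n2.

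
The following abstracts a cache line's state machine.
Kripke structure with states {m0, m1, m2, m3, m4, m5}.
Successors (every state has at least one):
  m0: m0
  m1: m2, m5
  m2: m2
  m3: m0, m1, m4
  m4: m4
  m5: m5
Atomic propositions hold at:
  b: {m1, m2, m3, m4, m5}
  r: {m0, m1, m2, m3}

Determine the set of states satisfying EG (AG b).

AG b: greatest fixpoint, start Z0 = {m1, m2, m3, m4, m5}, keep only states in Sat with every successor in Z. Z1 = {m1, m2, m4, m5}; fixed.
Sat(AG b) = {m1, m2, m4, m5}
EG (AG b): greatest fixpoint, start Z0 = {m1, m2, m4, m5}, keep only states in Sat with some successor in Z. Already a fixed point.
Sat(EG (AG b)) = {m1, m2, m4, m5}

{m1, m2, m4, m5}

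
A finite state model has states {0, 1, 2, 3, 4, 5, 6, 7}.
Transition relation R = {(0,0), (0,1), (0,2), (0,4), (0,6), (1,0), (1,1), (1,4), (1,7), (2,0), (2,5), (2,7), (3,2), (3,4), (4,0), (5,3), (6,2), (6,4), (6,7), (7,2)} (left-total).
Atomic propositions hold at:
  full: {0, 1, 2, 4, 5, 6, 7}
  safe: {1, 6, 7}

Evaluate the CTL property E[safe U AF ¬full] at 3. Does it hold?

Yes

Sat(¬full) = {3}
AF ¬full: least fixpoint, start Z0 = {3}, add states with every successor in Z. Z1 = {3, 5}; fixed.
Sat(AF ¬full) = {3, 5}
E[safe U AF ¬full]: least fixpoint, start Z0 = Sat(AF ¬full) = {3, 5}, add states in Sat(safe) with some successor in Z. Already a fixed point.
Sat(E[safe U AF ¬full]) = {3, 5}
3 ∈ Sat(E[safe U AF ¬full]) = {3, 5}, so the formula holds at 3.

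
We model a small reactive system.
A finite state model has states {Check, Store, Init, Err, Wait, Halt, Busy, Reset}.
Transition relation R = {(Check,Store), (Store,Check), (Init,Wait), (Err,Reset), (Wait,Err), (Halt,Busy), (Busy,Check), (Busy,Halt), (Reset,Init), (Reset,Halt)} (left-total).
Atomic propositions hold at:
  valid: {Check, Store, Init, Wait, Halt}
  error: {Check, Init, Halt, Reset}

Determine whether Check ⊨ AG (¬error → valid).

Sat(¬error) = {Store, Err, Wait, Busy}
Sat(¬error → valid) = {Check, Store, Init, Wait, Halt, Reset}
AG (¬error → valid): greatest fixpoint, start Z0 = {Check, Store, Init, Wait, Halt, Reset}, keep only states in Sat with every successor in Z. Z1 = {Check, Store, Init, Reset}; Z2 = {Check, Store}; fixed.
Sat(AG (¬error → valid)) = {Check, Store}
Check ∈ Sat(AG (¬error → valid)) = {Check, Store}, so the formula holds at Check.

Yes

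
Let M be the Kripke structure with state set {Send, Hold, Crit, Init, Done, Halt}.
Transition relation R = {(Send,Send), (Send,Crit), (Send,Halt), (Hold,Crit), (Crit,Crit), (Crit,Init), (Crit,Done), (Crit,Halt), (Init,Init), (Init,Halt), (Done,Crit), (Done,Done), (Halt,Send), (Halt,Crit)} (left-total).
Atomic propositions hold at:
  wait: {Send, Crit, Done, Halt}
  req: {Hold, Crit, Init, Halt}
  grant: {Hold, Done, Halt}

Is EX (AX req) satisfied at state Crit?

Yes

Sat(AX req) = {s : every successor in {Hold, Crit, Init, Halt}} = {Hold, Init}
Sat(EX (AX req)) = {s : some successor in {Hold, Init}} = {Crit, Init}
Crit ∈ Sat(EX (AX req)) = {Crit, Init}, so the formula holds at Crit.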